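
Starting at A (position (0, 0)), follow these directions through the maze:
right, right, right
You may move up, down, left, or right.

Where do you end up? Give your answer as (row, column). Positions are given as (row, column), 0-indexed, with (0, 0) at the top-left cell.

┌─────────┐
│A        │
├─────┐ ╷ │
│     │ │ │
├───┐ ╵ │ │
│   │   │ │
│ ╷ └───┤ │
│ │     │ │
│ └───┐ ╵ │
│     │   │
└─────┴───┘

Following directions step by step:
Start: (0, 0)
  right: (0, 0) → (0, 1)
  right: (0, 1) → (0, 2)
  right: (0, 2) → (0, 3)
Final position: (0, 3)

Path taken:

┌─────────┐
│A → → B  │
├─────┐ ╷ │
│     │ │ │
├───┐ ╵ │ │
│   │   │ │
│ ╷ └───┤ │
│ │     │ │
│ └───┐ ╵ │
│     │   │
└─────┴───┘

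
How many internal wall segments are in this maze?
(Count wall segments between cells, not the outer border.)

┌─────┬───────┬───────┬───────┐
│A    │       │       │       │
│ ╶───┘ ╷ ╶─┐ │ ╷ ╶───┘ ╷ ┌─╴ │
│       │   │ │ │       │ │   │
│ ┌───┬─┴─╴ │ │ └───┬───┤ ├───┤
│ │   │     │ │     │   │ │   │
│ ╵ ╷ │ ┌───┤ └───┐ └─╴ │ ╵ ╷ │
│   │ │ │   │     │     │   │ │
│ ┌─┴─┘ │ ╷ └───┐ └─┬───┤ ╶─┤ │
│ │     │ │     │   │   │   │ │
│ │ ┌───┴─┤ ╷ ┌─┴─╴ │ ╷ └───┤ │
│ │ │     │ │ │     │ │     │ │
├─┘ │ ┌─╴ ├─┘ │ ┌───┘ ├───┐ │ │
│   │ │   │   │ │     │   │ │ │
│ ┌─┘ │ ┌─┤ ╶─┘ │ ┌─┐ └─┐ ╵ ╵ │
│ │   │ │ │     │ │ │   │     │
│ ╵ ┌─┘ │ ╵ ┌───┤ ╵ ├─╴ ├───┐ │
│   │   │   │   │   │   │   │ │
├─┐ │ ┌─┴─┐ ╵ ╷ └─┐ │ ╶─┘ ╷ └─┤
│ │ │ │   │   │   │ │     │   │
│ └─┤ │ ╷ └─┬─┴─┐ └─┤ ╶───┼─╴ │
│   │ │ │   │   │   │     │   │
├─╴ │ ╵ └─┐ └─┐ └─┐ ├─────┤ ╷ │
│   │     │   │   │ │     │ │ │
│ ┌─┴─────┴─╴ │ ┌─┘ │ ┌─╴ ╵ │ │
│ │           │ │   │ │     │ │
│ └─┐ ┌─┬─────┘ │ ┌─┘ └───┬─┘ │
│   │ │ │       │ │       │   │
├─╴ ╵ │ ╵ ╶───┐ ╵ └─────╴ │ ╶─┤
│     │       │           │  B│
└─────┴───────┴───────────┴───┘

Counting internal wall segments:
Total internal walls: 196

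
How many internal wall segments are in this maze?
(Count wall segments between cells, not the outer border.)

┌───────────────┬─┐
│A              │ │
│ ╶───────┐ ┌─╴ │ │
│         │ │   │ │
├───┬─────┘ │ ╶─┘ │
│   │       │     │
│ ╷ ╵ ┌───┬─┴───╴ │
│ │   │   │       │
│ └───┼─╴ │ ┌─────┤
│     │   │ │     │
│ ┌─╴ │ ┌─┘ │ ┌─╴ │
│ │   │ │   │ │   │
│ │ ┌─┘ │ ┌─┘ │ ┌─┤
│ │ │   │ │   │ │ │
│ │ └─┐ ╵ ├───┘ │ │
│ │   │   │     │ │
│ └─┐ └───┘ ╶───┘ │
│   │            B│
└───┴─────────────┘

Counting internal wall segments:
Total internal walls: 64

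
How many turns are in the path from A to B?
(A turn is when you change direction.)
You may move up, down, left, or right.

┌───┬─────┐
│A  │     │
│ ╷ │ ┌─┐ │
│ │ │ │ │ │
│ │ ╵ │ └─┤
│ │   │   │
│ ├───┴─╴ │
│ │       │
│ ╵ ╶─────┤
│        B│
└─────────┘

Directions: down, down, down, down, right, right, right, right
Number of turns: 1

Solution:

┌───┬─────┐
│A  │     │
│ ╷ │ ┌─┐ │
│↓│ │ │ │ │
│ │ ╵ │ └─┤
│↓│   │   │
│ ├───┴─╴ │
│↓│       │
│ ╵ ╶─────┤
│↳ → → → B│
└─────────┘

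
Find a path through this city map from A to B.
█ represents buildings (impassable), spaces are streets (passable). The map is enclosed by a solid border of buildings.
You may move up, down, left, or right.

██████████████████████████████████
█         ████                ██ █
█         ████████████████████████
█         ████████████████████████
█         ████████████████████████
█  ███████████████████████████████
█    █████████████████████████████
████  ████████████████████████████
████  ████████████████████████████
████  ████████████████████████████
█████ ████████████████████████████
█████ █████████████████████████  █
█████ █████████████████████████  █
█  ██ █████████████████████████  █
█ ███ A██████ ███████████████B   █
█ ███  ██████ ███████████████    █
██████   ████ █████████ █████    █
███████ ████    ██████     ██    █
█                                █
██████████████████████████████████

Finding the shortest path from A to B:
Movement: cardinal only
Path length: 31 steps
Directions: down → down → right → down → down → right → right → right → right → right → right → right → right → right → right → right → right → right → right → right → right → right → right → right → right → right → right → up → up → up → up

Solution:

██████████████████████████████████
█         ████                ██ █
█         ████████████████████████
█         ████████████████████████
█         ████████████████████████
█  ███████████████████████████████
█    █████████████████████████████
████  ████████████████████████████
████  ████████████████████████████
████  ████████████████████████████
█████ ████████████████████████████
█████ █████████████████████████  █
█████ █████████████████████████  █
█  ██ █████████████████████████  █
█ ███ A██████ ███████████████B   █
█ ███ ↓██████ ███████████████↑   █
██████↳↓ ████ █████████ █████↑   █
███████↓████    ██████     ██↑   █
█      ↳→→→→→→→→→→→→→→→→→→→→→↑   █
██████████████████████████████████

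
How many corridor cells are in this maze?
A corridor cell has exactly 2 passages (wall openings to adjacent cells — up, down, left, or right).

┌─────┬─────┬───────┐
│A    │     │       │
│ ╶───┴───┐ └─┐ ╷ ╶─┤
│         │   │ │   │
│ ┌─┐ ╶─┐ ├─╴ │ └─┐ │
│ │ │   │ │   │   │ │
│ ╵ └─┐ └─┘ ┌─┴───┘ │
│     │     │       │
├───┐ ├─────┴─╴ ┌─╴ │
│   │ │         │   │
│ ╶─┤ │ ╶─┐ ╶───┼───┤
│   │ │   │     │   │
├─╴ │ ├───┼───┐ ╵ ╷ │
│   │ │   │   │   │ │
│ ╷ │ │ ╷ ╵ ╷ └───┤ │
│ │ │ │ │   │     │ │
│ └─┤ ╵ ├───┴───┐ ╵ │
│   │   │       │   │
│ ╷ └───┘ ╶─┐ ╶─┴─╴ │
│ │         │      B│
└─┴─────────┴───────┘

Counting cells with exactly 2 passages:
Total corridor cells: 72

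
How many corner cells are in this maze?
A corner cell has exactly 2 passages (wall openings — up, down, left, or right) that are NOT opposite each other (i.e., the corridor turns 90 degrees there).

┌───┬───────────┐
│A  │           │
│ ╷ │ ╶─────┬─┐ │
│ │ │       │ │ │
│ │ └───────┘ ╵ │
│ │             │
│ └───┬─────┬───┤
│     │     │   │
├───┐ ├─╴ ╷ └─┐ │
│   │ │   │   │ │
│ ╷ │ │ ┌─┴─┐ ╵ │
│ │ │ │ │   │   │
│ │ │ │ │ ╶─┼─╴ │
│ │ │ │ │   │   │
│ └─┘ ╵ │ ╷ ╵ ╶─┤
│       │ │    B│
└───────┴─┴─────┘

Counting corner cells (2 non-opposite passages):
Total corners: 25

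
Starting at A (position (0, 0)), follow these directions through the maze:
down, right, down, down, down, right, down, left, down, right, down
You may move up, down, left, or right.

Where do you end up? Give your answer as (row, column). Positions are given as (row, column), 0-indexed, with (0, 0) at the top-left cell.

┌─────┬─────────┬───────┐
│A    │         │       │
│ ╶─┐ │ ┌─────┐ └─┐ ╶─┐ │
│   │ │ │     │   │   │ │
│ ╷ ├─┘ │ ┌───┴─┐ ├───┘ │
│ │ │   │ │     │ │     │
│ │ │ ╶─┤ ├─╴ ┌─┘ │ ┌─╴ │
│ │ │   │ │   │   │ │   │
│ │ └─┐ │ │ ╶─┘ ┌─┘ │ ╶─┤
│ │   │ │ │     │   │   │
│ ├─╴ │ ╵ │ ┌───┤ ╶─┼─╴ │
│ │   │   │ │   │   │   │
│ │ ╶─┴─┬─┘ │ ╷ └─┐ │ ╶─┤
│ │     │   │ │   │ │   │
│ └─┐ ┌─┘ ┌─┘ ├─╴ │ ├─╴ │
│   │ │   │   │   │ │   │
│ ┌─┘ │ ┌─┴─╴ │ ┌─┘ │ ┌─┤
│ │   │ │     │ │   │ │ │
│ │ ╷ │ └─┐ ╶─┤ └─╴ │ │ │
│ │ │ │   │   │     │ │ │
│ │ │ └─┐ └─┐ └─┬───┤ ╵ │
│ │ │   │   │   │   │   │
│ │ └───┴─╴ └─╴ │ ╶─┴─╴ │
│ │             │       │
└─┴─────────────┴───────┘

Following directions step by step:
Start: (0, 0)
  down: (0, 0) → (1, 0)
  right: (1, 0) → (1, 1)
  down: (1, 1) → (2, 1)
  down: (2, 1) → (3, 1)
  down: (3, 1) → (4, 1)
  right: (4, 1) → (4, 2)
  down: (4, 2) → (5, 2)
  left: (5, 2) → (5, 1)
  down: (5, 1) → (6, 1)
  right: (6, 1) → (6, 2)
  down: (6, 2) → (7, 2)
Final position: (7, 2)

Path taken:

┌─────┬─────────┬───────┐
│A    │         │       │
│ ╶─┐ │ ┌─────┐ └─┐ ╶─┐ │
│↳ ↓│ │ │     │   │   │ │
│ ╷ ├─┘ │ ┌───┴─┐ ├───┘ │
│ │↓│   │ │     │ │     │
│ │ │ ╶─┤ ├─╴ ┌─┘ │ ┌─╴ │
│ │↓│   │ │   │   │ │   │
│ │ └─┐ │ │ ╶─┘ ┌─┘ │ ╶─┤
│ │↳ ↓│ │ │     │   │   │
│ ├─╴ │ ╵ │ ┌───┤ ╶─┼─╴ │
│ │↓ ↲│   │ │   │   │   │
│ │ ╶─┴─┬─┘ │ ╷ └─┐ │ ╶─┤
│ │↳ ↓  │   │ │   │ │   │
│ └─┐ ┌─┘ ┌─┘ ├─╴ │ ├─╴ │
│   │B│   │   │   │ │   │
│ ┌─┘ │ ┌─┴─╴ │ ┌─┘ │ ┌─┤
│ │   │ │     │ │   │ │ │
│ │ ╷ │ └─┐ ╶─┤ └─╴ │ │ │
│ │ │ │   │   │     │ │ │
│ │ │ └─┐ └─┐ └─┬───┤ ╵ │
│ │ │   │   │   │   │   │
│ │ └───┴─╴ └─╴ │ ╶─┴─╴ │
│ │             │       │
└─┴─────────────┴───────┘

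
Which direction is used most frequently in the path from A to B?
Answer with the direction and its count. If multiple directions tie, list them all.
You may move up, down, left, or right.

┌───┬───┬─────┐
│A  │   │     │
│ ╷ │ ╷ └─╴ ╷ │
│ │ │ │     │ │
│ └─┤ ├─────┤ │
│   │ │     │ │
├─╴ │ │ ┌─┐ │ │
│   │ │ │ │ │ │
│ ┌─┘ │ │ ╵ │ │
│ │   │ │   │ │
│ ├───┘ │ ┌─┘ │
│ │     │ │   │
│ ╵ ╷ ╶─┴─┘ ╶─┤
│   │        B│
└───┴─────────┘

Directions: down, down, right, down, left, down, down, down, right, up, right, down, right, right, right, right
Counts: {'down': 7, 'right': 7, 'left': 1, 'up': 1}
Most common: down and right (tied at 7 times each)

Solution:

┌───┬───┬─────┐
│A  │   │     │
│ ╷ │ ╷ └─╴ ╷ │
│↓│ │ │     │ │
│ └─┤ ├─────┤ │
│↳ ↓│ │     │ │
├─╴ │ │ ┌─┐ │ │
│↓ ↲│ │ │ │ │ │
│ ┌─┘ │ │ ╵ │ │
│↓│   │ │   │ │
│ ├───┘ │ ┌─┘ │
│↓│↱ ↓  │ │   │
│ ╵ ╷ ╶─┴─┘ ╶─┤
│↳ ↑│↳ → → → B│
└───┴─────────┘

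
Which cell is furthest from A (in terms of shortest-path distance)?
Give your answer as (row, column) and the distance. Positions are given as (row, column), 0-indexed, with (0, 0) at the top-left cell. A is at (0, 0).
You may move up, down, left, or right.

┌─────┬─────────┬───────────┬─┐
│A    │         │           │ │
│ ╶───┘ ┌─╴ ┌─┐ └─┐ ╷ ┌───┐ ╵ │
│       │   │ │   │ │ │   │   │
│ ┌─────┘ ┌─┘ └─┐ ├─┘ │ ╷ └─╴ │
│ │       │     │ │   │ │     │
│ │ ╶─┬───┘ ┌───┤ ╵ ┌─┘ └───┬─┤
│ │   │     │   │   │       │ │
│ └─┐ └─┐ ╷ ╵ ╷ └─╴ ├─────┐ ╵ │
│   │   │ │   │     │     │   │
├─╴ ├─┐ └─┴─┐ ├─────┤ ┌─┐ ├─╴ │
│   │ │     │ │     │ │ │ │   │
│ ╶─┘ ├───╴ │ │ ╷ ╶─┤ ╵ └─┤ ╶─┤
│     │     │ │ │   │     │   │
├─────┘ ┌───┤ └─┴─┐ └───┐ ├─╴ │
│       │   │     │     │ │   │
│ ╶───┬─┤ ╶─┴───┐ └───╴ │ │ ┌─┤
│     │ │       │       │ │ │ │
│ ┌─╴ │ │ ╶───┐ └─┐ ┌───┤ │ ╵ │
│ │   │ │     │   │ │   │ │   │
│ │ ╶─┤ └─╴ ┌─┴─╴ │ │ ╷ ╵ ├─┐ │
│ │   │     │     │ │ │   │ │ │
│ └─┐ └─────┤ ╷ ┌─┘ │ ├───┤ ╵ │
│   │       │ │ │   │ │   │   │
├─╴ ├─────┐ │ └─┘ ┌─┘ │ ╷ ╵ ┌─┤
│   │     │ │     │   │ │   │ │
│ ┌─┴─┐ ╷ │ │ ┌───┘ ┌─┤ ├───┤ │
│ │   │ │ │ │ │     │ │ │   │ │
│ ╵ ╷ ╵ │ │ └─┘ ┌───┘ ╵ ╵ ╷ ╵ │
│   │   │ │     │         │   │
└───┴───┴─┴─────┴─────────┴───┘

Computing BFS distances from A to all cells:
Furthest cell: (5, 12)
Distance: 65 steps

Path from A to the furthest cell:

┌─────┬─────────┬───────────┬─┐
│A    │↱ → ↓    │           │ │
│ ╶───┘ ┌─╴ ┌─┐ └─┐ ╷ ┌───┐ ╵ │
│↳ → → ↑│↓ ↲│ │   │ │ │   │   │
│ ┌─────┘ ┌─┘ └─┐ ├─┘ │ ╷ └─╴ │
│ │↓ ← ← ↲│     │ │   │ │     │
│ │ ╶─┬───┘ ┌───┤ ╵ ┌─┘ └───┬─┤
│ │↳ ↓│     │   │   │       │ │
│ └─┐ └─┐ ╷ ╵ ╷ └─╴ ├─────┐ ╵ │
│   │↳ ↓│ │   │     │↱ → ↓│   │
├─╴ ├─┐ └─┴─┐ ├─────┤ ┌─┐ ├─╴ │
│   │ │↳ → ↓│ │     │↑│ │B│   │
│ ╶─┘ ├───╴ │ │ ╷ ╶─┤ ╵ └─┤ ╶─┤
│     │↓ ← ↲│ │ │   │↑ ← ↰│   │
├─────┘ ┌───┤ └─┴─┐ └───┐ ├─╴ │
│↓ ← ← ↲│   │     │     │↑│   │
│ ╶───┬─┤ ╶─┴───┐ └───╴ │ │ ┌─┤
│↳ → ↓│ │       │       │↑│ │ │
│ ┌─╴ │ │ ╶───┐ └─┐ ┌───┤ │ ╵ │
│ │↓ ↲│ │     │   │ │↱ ↓│↑│   │
│ │ ╶─┤ └─╴ ┌─┴─╴ │ │ ╷ ╵ ├─┐ │
│ │↳ ↓│     │     │ │↑│↳ ↑│ │ │
│ └─┐ └─────┤ ╷ ┌─┘ │ ├───┤ ╵ │
│   │↳ → → ↓│ │ │   │↑│   │   │
├─╴ ├─────┐ │ └─┘ ┌─┘ │ ╷ ╵ ┌─┤
│   │     │↓│     │↱ ↑│ │   │ │
│ ┌─┴─┐ ╷ │ │ ┌───┘ ┌─┤ ├───┤ │
│ │   │ │ │↓│ │↱ → ↑│ │ │   │ │
│ ╵ ╷ ╵ │ │ └─┘ ┌───┘ ╵ ╵ ╷ ╵ │
│   │   │ │↳ → ↑│         │   │
└───┴───┴─┴─────┴─────────┴───┘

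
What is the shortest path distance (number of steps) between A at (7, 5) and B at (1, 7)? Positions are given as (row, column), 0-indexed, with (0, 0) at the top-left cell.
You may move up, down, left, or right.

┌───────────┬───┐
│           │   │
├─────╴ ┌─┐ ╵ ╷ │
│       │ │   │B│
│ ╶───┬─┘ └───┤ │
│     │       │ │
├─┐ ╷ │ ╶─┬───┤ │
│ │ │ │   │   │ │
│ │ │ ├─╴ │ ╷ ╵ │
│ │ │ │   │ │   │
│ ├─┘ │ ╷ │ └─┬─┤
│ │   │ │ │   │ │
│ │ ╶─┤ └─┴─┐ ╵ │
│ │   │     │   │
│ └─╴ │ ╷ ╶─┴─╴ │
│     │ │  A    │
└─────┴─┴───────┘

Finding path from (7, 5) to (1, 7):
Path: (7,5) → (7,6) → (7,7) → (6,7) → (6,6) → (5,6) → (5,5) → (4,5) → (3,5) → (3,6) → (4,6) → (4,7) → (3,7) → (2,7) → (1,7)
Distance: 14 steps

Solution:

┌───────────┬───┐
│           │   │
├─────╴ ┌─┐ ╵ ╷ │
│       │ │   │B│
│ ╶───┬─┘ └───┤ │
│     │       │↑│
├─┐ ╷ │ ╶─┬───┤ │
│ │ │ │   │↱ ↓│↑│
│ │ │ ├─╴ │ ╷ ╵ │
│ │ │ │   │↑│↳ ↑│
│ ├─┘ │ ╷ │ └─┬─┤
│ │   │ │ │↑ ↰│ │
│ │ ╶─┤ └─┴─┐ ╵ │
│ │   │     │↑ ↰│
│ └─╴ │ ╷ ╶─┴─╴ │
│     │ │  A → ↑│
└─────┴─┴───────┘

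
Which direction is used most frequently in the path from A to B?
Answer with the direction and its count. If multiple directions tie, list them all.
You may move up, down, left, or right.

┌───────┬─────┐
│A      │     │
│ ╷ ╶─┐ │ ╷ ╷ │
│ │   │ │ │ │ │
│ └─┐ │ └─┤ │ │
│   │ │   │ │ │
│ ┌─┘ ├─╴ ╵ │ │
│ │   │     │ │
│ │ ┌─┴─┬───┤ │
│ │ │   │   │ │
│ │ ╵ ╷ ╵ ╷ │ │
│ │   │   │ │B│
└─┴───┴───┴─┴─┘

Directions: right, right, right, down, down, right, down, right, up, up, up, right, down, down, down, down, down
Counts: {'right': 6, 'down': 8, 'up': 3}
Most common: down (8 times)

Solution:

┌───────┬─────┐
│A → → ↓│  ↱ ↓│
│ ╷ ╶─┐ │ ╷ ╷ │
│ │   │↓│ │↑│↓│
│ └─┐ │ └─┤ │ │
│   │ │↳ ↓│↑│↓│
│ ┌─┘ ├─╴ ╵ │ │
│ │   │  ↳ ↑│↓│
│ │ ┌─┴─┬───┤ │
│ │ │   │   │↓│
│ │ ╵ ╷ ╵ ╷ │ │
│ │   │   │ │B│
└─┴───┴───┴─┴─┘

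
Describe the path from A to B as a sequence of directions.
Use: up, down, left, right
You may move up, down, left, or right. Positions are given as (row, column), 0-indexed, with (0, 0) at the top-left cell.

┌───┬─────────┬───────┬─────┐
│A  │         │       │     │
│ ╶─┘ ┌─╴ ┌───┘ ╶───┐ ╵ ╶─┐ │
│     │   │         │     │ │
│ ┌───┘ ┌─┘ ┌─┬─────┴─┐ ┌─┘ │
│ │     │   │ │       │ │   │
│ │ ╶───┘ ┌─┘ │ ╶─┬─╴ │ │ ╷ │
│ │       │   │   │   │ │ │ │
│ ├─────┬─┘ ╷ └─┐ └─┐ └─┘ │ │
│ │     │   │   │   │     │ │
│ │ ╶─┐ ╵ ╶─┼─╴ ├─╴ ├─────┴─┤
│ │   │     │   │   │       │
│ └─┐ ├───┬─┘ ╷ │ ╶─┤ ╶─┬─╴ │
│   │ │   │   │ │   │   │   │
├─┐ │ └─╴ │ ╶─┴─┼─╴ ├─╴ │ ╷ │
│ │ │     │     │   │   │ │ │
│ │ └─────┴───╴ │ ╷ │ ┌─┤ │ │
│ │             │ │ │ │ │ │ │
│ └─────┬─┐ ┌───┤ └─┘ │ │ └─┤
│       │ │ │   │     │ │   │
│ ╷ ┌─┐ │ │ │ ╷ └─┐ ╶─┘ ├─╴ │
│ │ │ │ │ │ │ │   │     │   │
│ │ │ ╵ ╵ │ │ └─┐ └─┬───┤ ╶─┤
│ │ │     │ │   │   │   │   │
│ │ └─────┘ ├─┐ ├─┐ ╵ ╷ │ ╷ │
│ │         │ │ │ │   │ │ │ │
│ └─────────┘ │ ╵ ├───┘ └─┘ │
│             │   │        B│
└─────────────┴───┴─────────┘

Finding the path and converting it to directions:
Path through cells: (0,0) → (1,0) → (1,1) → (1,2) → (0,2) → (0,3) → (0,4) → (1,4) → (1,3) → (2,3) → (2,2) → (2,1) → (3,1) → (3,2) → (3,3) → (3,4) → (2,4) → (2,5) → (1,5) → (1,6) → (1,7) → (0,7) → (0,8) → (0,9) → (0,10) → (1,10) → (1,11) → (0,11) → (0,12) → (0,13) → (1,13) → (2,13) → (2,12) → (3,12) → (4,12) → (4,11) → (4,10) → (3,10) → (2,10) → (2,9) → (2,8) → (2,7) → (3,7) → (3,8) → (4,8) → (4,9) → (5,9) → (5,8) → (6,8) → (6,9) → (7,9) → (7,8) → (8,8) → (9,8) → (9,9) → (9,10) → (8,10) → (7,10) → (7,11) → (6,11) → (6,10) → (5,10) → (5,11) → (5,12) → (5,13) → (6,13) → (6,12) → (7,12) → (8,12) → (9,12) → (9,13) → (10,13) → (10,12) → (11,12) → (11,13) → (12,13) → (13,13)
Directions: down, right, right, up, right, right, down, left, down, left, left, down, right, right, right, up, right, up, right, right, up, right, right, right, down, right, up, right, right, down, down, left, down, down, left, left, up, up, left, left, left, down, right, down, right, down, left, down, right, down, left, down, down, right, right, up, up, right, up, left, up, right, right, right, down, left, down, down, down, right, down, left, down, right, down, down

Solution:

┌───┬─────────┬───────┬─────┐
│A  │↱ → ↓    │↱ → → ↓│↱ → ↓│
│ ╶─┘ ┌─╴ ┌───┘ ╶───┐ ╵ ╶─┐ │
│↳ → ↑│↓ ↲│↱ → ↑    │↳ ↑  │↓│
│ ┌───┘ ┌─┘ ┌─┬─────┴─┐ ┌─┘ │
│ │↓ ← ↲│↱ ↑│ │↓ ← ← ↰│ │↓ ↲│
│ │ ╶───┘ ┌─┘ │ ╶─┬─╴ │ │ ╷ │
│ │↳ → → ↑│   │↳ ↓│  ↑│ │↓│ │
│ ├─────┬─┘ ╷ └─┐ └─┐ └─┘ │ │
│ │     │   │   │↳ ↓│↑ ← ↲│ │
│ │ ╶─┐ ╵ ╶─┼─╴ ├─╴ ├─────┴─┤
│ │   │     │   │↓ ↲│↱ → → ↓│
│ └─┐ ├───┬─┘ ╷ │ ╶─┤ ╶─┬─╴ │
│   │ │   │   │ │↳ ↓│↑ ↰│↓ ↲│
├─┐ │ └─╴ │ ╶─┴─┼─╴ ├─╴ │ ╷ │
│ │ │     │     │↓ ↲│↱ ↑│↓│ │
│ │ └─────┴───╴ │ ╷ │ ┌─┤ │ │
│ │             │↓│ │↑│ │↓│ │
│ └─────┬─┐ ┌───┤ └─┘ │ │ └─┤
│       │ │ │   │↳ → ↑│ │↳ ↓│
│ ╷ ┌─┐ │ │ │ ╷ └─┐ ╶─┘ ├─╴ │
│ │ │ │ │ │ │ │   │     │↓ ↲│
│ │ │ ╵ ╵ │ │ └─┐ └─┬───┤ ╶─┤
│ │ │     │ │   │   │   │↳ ↓│
│ │ └─────┘ ├─┐ ├─┐ ╵ ╷ │ ╷ │
│ │         │ │ │ │   │ │ │↓│
│ └─────────┘ │ ╵ ├───┘ └─┘ │
│             │   │        B│
└─────────────┴───┴─────────┘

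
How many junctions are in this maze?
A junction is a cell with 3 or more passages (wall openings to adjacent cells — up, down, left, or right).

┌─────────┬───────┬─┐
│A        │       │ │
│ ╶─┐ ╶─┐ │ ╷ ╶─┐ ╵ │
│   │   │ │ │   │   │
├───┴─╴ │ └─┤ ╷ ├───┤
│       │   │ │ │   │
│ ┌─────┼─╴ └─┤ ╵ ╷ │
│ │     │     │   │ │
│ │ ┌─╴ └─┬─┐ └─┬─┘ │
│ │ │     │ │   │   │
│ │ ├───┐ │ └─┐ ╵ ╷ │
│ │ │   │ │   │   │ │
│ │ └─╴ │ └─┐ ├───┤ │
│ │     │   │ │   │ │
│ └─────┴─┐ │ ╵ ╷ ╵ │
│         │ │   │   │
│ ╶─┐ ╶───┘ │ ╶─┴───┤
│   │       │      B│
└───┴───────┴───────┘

Checking each cell for number of passages:

Junctions found (3+ passages):
  (0, 2): 3 passages
  (0, 6): 3 passages
  (1, 6): 3 passages
  (3, 5): 3 passages
  (4, 3): 3 passages
  (4, 9): 3 passages
  (7, 0): 3 passages
  (7, 2): 3 passages
  (7, 6): 3 passages
Total junctions: 9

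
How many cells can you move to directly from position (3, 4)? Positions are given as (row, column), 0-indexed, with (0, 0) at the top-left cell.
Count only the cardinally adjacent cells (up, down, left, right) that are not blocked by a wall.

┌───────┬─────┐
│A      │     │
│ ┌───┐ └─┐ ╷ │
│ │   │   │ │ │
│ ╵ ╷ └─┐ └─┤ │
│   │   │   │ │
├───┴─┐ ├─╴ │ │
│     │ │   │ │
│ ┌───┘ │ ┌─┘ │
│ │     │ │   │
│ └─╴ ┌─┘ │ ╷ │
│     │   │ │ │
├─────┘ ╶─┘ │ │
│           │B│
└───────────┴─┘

Checking passable neighbors of (3, 4):
Neighbors: (4, 4), (3, 5)
Count: 2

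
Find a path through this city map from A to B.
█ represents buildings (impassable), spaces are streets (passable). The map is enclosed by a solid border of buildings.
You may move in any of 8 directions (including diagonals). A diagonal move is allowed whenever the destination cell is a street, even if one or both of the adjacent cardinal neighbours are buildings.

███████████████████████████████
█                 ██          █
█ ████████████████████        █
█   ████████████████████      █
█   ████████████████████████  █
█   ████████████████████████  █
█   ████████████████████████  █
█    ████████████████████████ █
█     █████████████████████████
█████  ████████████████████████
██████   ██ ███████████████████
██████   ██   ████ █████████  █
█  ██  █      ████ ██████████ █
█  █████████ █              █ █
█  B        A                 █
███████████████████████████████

Finding the shortest path from A to B:
Movement: 8-directional
Path length: 9 steps
Directions: left → left → left → left → left → left → left → left → left

Solution:

███████████████████████████████
█                 ██          █
█ ████████████████████        █
█   ████████████████████      █
█   ████████████████████████  █
█   ████████████████████████  █
█   ████████████████████████  █
█    ████████████████████████ █
█     █████████████████████████
█████  ████████████████████████
██████   ██ ███████████████████
██████   ██   ████ █████████  █
█  ██  █      ████ ██████████ █
█  █████████ █              █ █
█  B←←←←←←←←A                 █
███████████████████████████████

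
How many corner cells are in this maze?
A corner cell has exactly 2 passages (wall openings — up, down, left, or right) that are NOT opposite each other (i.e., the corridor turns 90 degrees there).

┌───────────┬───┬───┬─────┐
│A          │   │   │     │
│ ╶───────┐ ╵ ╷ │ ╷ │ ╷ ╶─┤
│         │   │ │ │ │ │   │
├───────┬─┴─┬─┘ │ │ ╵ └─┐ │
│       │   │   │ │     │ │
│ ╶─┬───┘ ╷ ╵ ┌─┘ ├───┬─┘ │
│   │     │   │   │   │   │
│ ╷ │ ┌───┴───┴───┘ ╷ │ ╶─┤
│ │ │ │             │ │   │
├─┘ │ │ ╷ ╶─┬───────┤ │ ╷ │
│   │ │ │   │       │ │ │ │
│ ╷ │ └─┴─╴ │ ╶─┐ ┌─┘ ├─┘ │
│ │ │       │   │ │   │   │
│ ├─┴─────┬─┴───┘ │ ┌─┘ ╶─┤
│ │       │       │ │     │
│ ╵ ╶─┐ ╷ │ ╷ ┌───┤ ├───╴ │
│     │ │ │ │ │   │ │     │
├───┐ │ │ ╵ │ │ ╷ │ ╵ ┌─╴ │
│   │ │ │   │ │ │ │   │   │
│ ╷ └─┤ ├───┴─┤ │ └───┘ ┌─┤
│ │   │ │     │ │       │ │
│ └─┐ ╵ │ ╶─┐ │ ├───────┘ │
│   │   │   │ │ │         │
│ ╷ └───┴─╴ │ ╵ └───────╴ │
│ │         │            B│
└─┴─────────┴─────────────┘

Counting corner cells (2 non-opposite passages):
Total corners: 75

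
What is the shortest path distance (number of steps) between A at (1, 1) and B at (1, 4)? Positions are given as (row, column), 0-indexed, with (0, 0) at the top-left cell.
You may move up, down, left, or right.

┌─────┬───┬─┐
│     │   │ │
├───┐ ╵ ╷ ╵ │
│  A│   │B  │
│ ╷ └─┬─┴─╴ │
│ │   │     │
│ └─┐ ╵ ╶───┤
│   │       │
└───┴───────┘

Finding path from (1, 1) to (1, 4):
Path: (1,1) → (2,1) → (2,2) → (3,2) → (3,3) → (2,3) → (2,4) → (2,5) → (1,5) → (1,4)
Distance: 9 steps

Solution:

┌─────┬───┬─┐
│     │   │ │
├───┐ ╵ ╷ ╵ │
│  A│   │B ↰│
│ ╷ └─┬─┴─╴ │
│ │↳ ↓│↱ → ↑│
│ └─┐ ╵ ╶───┤
│   │↳ ↑    │
└───┴───────┘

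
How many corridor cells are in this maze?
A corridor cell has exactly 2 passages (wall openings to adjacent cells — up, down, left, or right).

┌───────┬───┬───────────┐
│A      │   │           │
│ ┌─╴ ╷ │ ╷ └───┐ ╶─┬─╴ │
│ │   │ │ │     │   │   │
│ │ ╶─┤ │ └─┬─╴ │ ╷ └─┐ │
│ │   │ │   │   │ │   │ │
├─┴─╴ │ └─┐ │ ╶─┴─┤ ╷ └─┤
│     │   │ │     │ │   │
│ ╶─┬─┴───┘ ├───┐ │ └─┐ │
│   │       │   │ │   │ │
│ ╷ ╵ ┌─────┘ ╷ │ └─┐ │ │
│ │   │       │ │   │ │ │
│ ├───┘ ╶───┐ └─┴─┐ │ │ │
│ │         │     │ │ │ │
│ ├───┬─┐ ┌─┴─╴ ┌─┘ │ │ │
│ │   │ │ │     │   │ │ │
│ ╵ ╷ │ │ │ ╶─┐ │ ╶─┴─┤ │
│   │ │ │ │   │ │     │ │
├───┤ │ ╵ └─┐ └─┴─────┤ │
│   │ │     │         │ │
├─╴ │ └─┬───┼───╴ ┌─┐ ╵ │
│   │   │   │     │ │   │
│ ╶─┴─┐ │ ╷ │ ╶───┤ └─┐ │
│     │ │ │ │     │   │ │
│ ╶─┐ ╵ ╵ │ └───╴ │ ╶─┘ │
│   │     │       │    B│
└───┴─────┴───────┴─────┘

Counting cells with exactly 2 passages:
Total corridor cells: 120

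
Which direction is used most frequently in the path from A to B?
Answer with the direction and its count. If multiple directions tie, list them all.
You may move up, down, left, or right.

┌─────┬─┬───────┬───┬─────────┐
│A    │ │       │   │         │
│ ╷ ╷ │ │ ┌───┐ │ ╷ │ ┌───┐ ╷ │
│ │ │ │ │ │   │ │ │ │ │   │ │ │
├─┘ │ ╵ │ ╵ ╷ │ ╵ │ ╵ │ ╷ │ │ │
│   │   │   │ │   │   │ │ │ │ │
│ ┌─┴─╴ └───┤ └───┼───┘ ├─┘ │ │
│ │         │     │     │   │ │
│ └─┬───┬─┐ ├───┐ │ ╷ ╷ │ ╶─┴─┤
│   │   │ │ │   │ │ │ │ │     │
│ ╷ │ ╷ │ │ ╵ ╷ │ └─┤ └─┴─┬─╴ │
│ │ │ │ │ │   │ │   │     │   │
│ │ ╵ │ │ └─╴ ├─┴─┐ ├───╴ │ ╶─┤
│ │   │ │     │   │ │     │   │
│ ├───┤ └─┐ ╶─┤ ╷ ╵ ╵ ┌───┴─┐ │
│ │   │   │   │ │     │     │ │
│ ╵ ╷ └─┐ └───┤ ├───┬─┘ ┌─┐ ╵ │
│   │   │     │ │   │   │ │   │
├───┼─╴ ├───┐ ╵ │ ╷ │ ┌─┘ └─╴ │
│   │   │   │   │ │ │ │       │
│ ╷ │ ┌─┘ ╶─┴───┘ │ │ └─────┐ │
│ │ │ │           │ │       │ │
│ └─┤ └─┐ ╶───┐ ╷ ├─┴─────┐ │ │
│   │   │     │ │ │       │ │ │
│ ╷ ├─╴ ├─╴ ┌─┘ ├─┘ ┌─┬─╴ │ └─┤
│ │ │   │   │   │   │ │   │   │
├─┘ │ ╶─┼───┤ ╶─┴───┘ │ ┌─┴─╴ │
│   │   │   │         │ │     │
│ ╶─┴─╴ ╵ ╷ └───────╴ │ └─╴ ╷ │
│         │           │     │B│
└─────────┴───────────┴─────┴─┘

Directions: right, down, down, left, down, down, right, down, down, right, up, up, right, down, down, down, right, down, right, right, down, right, up, up, up, right, down, right, up, up, left, up, up, left, left, up, up, left, down, left, up, up, right, right, right, down, down, right, up, up, right, down, down, right, up, up, right, right, right, down, down, down, left, down, right, right, down, left, down, right, down, down, left, up, left, left, down, left, down, down, right, right, right, down, down, right, down, down
Counts: {'right': 26, 'down': 32, 'left': 12, 'up': 18}
Most common: down (32 times)

Solution:

┌─────┬─┬───────┬───┬─────────┐
│A ↓  │ │↱ → → ↓│↱ ↓│↱ → → ↓  │
│ ╷ ╷ │ │ ┌───┐ │ ╷ │ ┌───┐ ╷ │
│ │↓│ │ │↑│↓ ↰│↓│↑│↓│↑│   │↓│ │
├─┘ │ ╵ │ ╵ ╷ │ ╵ │ ╵ │ ╷ │ │ │
│↓ ↲│   │↑ ↲│↑│↳ ↑│↳ ↑│ │ │↓│ │
│ ┌─┴─╴ └───┤ └───┼───┘ ├─┘ │ │
│↓│         │↑ ← ↰│     │↓ ↲│ │
│ └─┬───┬─┐ ├───┐ │ ╷ ╷ │ ╶─┴─┤
│↳ ↓│↱ ↓│ │ │   │↑│ │ │ │↳ → ↓│
│ ╷ │ ╷ │ │ ╵ ╷ │ └─┤ └─┴─┬─╴ │
│ │↓│↑│↓│ │   │ │↑ ↰│     │↓ ↲│
│ │ ╵ │ │ └─╴ ├─┴─┐ ├───╴ │ ╶─┤
│ │↳ ↑│↓│     │↱ ↓│↑│     │↳ ↓│
│ ├───┤ └─┐ ╶─┤ ╷ ╵ ╵ ┌───┴─┐ │
│ │   │↳ ↓│   │↑│↳ ↑  │↓ ← ↰│↓│
│ ╵ ╷ └─┐ └───┤ ├───┬─┘ ┌─┐ ╵ │
│   │   │↳ → ↓│↑│   │↓ ↲│ │↑ ↲│
├───┼─╴ ├───┐ ╵ │ ╷ │ ┌─┘ └─╴ │
│   │   │   │↳ ↑│ │ │↓│       │
│ ╷ │ ┌─┘ ╶─┴───┘ │ │ └─────┐ │
│ │ │ │           │ │↳ → → ↓│ │
│ └─┤ └─┐ ╶───┐ ╷ ├─┴─────┐ │ │
│   │   │     │ │ │       │↓│ │
│ ╷ ├─╴ ├─╴ ┌─┘ ├─┘ ┌─┬─╴ │ └─┤
│ │ │   │   │   │   │ │   │↳ ↓│
├─┘ │ ╶─┼───┤ ╶─┴───┘ │ ┌─┴─╴ │
│   │   │   │         │ │    ↓│
│ ╶─┴─╴ ╵ ╷ └───────╴ │ └─╴ ╷ │
│         │           │     │B│
└─────────┴───────────┴─────┴─┘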